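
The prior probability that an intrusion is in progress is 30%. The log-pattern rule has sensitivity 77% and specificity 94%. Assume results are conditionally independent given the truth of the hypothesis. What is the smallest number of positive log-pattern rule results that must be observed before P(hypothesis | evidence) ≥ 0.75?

Prior odds: 0.3 ÷ 0.7 = 3/7.
False-positive rate = 1 − 0.94 = 0.06; likelihood ratio of a positive = 0.77/0.06 = 77/6.
Target posterior odds = 0.75/0.25 = 3.
Require (77/6)ⁿ ≥ 3 ÷ (3/7) = 7.
(77/6)¹ = 77/6, which meets the required 7; so n = 1.

1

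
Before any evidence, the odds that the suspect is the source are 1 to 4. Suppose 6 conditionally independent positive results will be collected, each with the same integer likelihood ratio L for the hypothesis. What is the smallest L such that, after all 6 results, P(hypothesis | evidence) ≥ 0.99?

3

Prior odds = 0.25.
Target odds = 0.99/0.01 = 99.
Need L⁶ ≥ 99 ÷ 0.25 = 396.
2⁶ = 64 < 396 ≤ 729 = 3⁶, so L = 3.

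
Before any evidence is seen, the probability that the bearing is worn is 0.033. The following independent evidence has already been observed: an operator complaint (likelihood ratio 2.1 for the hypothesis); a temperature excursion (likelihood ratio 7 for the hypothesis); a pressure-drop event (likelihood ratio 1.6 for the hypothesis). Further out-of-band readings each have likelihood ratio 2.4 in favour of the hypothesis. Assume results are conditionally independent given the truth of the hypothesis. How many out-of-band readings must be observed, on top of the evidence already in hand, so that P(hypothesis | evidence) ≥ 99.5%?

Prior odds = 0.033/0.967 = 33/967.
Combined Bayes factor of the evidence already in hand = 2.1 × 7 × 1.6 = 23.52.
Odds after that evidence = (33/967) × 23.52 = 19404/24175.
Target odds = 0.995/0.005 = 199.
Need 2.4ⁿ ≥ 199 ÷ (19404/24175) = 4810825/19404.
2.4⁶ = 2985984/15625 falls short of 4810825/19404 but 2.4⁷ = 35831808/78125 reaches it, so n = 7.

7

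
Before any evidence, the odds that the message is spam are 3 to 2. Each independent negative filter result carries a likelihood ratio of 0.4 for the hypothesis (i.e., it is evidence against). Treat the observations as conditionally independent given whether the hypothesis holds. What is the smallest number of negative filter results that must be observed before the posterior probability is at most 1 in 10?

3

Prior odds = 1.5.
Likelihood ratio per negative filter result = 0.4.
Target posterior odds = 0.1/0.9 = 1/9.
Require 0.4ⁿ ≤ 1/9 ÷ 1.5 = 2/27.
0.4² = 0.16 is still above 2/27 but 0.4³ = 0.064 is at or below it, so n = 3.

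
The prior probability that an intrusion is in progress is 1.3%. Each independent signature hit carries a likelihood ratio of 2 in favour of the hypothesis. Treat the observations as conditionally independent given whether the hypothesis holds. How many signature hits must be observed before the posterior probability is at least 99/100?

13

Prior odds = 0.013/0.987 = 13/987.
Likelihood ratio per signature hit = 2.
Target odds: 0.99 ÷ 0.01 = 99.
Need (13/987) × 2ⁿ ≥ 99, i.e. 2ⁿ ≥ 97713/13.
2¹² = 4096 falls short of 97713/13 but 2¹³ = 8192 reaches it, so n = 13.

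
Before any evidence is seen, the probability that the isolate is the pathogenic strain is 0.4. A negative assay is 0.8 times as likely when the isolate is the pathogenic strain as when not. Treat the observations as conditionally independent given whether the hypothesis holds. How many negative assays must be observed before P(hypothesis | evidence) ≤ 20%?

Prior odds: 0.4 ÷ 0.6 = 2/3.
Likelihood ratio per negative assay = 0.8.
Target posterior odds = 0.2/0.8 = 0.25.
Need (2/3) × 0.8ⁿ ≤ 0.25, i.e. 0.8ⁿ ≤ 0.375.
0.8⁴ = 0.4096 is still above 0.375 but 0.8⁵ = 0.32768 is at or below it, so n = 5.

5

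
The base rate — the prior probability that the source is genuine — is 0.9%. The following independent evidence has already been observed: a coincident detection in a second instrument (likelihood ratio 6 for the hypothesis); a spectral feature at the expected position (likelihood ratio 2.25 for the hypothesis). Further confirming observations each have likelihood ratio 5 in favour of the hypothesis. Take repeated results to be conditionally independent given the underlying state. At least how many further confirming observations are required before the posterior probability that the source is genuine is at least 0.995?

Prior odds = 0.009/0.991 = 9/991.
Combined Bayes factor of the evidence already in hand = 6 × 2.25 = 13.5.
Odds after that evidence = (9/991) × 13.5 = 243/1982.
Target odds = 0.995/0.005 = 199.
Need 5ⁿ ≥ 199 ÷ (243/1982) = 394418/243.
5⁴ = 625 falls short of 394418/243 but 5⁵ = 3125 reaches it, so n = 5.

5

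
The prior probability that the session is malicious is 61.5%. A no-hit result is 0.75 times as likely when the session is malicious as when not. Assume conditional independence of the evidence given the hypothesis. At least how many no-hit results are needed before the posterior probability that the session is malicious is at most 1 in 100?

Prior odds: 0.615 ÷ 0.385 = 123/77.
Likelihood ratio per no-hit result = 0.75.
Target posterior odds = 0.01/0.99 = 1/99.
Require 0.75ⁿ ≤ 1/99 ÷ (123/77) = 7/1107.
0.75¹⁷ ≈0.00751695 is still above 7/1107 but 0.75¹⁸ ≈0.00563771 is at or below it, so n = 18.

18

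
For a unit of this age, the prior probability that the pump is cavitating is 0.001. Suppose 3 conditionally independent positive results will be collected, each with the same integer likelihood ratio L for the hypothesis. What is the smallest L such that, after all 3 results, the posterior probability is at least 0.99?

47

Prior odds = 0.001/0.999 = 1/999.
Target odds = 0.99/0.01 = 99.
Need L³ ≥ 99 ÷ (1/999) = 98901.
46³ = 97336 < 98901 ≤ 103823 = 47³, so L = 47.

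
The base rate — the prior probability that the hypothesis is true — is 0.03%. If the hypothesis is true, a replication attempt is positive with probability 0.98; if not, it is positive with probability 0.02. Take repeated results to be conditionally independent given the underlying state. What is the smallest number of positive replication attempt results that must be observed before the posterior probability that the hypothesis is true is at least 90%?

3

Prior odds: 0.0003 ÷ 0.9997 = 3/9997.
Likelihood ratio of a positive = 0.98/0.02 = 49.
Target posterior odds = 0.9/0.1 = 9.
Need (3/9997) × 49ⁿ ≥ 9, i.e. 49ⁿ ≥ 29991.
49² = 2401 falls short of 29991 but 49³ = 117649 reaches it, so n = 3.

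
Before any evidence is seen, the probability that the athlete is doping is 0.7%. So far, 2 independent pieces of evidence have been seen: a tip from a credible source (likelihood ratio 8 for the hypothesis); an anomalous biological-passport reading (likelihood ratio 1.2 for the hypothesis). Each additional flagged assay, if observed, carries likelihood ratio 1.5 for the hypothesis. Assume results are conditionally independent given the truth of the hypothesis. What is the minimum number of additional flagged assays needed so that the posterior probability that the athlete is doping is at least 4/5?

11

Prior odds = 0.007/0.993 = 7/993.
Combined Bayes factor of the evidence already in hand = 8 × 1.2 = 9.6.
Odds after that evidence = (7/993) × 9.6 = 112/1655.
Target odds = 0.8/0.2 = 4.
Need 1.5ⁿ ≥ 4 ÷ (112/1655) = 1655/28.
1.5¹⁰ = 59049/1024 falls short of 1655/28 but 1.5¹¹ = 177147/2048 reaches it, so n = 11.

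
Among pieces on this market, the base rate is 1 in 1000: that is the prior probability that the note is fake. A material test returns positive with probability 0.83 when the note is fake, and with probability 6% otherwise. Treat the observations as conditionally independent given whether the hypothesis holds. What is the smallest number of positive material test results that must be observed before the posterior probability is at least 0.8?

Prior odds: 0.001 ÷ 0.999 = 1/999.
Likelihood ratio of a positive result = 0.83/0.06 = 83/6.
Target posterior odds = 0.8/0.2 = 4.
Require (83/6)ⁿ ≥ 4 ÷ (1/999) = 3996.
(83/6)³ = 571787/216 falls short of 3996 but (83/6)⁴ = 47458321/1296 reaches it, so n = 4.

4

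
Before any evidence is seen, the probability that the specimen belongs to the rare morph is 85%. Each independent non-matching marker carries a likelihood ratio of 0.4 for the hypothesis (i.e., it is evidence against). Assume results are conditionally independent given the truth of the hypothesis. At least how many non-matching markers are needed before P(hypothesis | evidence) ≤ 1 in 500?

Prior odds = 0.85/0.15 = 17/3.
Likelihood ratio per non-matching marker = 0.4.
Target odds: 0.002 ÷ 0.998 = 1/499.
Need (17/3) × 0.4ⁿ ≤ 1/499, i.e. 0.4ⁿ ≤ 3/8483.
0.4⁸ = 256/390625 is still above 3/8483 but 0.4⁹ = 512/1953125 is at or below it, so n = 9.

9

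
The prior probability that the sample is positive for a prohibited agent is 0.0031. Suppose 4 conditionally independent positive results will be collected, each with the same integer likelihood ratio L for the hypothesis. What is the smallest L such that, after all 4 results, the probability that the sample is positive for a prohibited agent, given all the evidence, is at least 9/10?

8

Prior odds = 0.0031/0.9969 = 31/9969.
Target odds = 0.9/0.1 = 9.
Need L⁴ ≥ 9 ÷ (31/9969) = 89721/31.
7⁴ = 2401 < 89721/31 ≤ 4096 = 8⁴, so L = 8.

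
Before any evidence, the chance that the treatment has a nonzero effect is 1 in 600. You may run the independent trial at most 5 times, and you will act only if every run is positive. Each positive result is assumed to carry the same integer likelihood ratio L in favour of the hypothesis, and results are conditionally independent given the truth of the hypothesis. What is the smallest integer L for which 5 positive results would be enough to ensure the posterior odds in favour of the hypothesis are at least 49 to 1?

Prior odds = (1/600)/(599/600) = 1/599.
Target odds = 49.
Need L⁵ ≥ 49 ÷ (1/599) = 29351.
7⁵ = 16807 < 29351 ≤ 32768 = 8⁵, so L = 8.

8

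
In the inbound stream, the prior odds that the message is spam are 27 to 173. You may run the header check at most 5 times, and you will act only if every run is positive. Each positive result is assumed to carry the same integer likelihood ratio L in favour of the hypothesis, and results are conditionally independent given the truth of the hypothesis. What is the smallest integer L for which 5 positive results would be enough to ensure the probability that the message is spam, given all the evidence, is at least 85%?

3

Prior odds = 27/173.
Target odds = 0.85/0.15 = 17/3.
Need L⁵ ≥ 17/3 ÷ (27/173) = 2941/81.
2⁵ = 32 < 2941/81 ≤ 243 = 3⁵, so L = 3.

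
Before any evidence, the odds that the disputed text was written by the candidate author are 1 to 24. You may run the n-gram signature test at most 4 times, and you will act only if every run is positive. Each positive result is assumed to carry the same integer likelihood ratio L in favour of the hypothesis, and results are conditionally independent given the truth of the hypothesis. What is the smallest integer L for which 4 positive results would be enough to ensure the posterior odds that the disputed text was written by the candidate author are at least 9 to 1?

Prior odds = 1/24.
Target odds = 9.
Need L⁴ ≥ 9 ÷ (1/24) = 216.
3⁴ = 81 < 216 ≤ 256 = 4⁴, so L = 4.

4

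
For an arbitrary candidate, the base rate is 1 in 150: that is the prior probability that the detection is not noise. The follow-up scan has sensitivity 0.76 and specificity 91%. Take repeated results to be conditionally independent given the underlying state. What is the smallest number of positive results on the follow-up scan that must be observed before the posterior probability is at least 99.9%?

6

Prior odds = (1/150)/(149/150) = 1/149.
False-positive rate = 1 − 0.91 = 0.09; likelihood ratio of a positive = 0.76/0.09 = 76/9.
Target posterior odds = 0.999/0.001 = 999.
Need (1/149) × (76/9)ⁿ ≥ 999, i.e. (76/9)ⁿ ≥ 148851.
(76/9)⁵ ≈42939.3 falls short of 148851 but (76/9)⁶ ≈362599 reaches it, so n = 6.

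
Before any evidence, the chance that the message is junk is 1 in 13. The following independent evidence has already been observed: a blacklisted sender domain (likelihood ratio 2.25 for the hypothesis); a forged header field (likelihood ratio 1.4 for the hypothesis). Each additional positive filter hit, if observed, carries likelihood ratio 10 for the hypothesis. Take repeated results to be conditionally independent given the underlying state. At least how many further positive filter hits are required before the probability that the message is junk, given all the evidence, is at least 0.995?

Prior odds = (1/13)/(12/13) = 1/12.
Combined Bayes factor of the evidence already in hand = 2.25 × 1.4 = 3.15.
Odds after that evidence = (1/12) × 3.15 = 0.2625.
Target odds = 0.995/0.005 = 199.
Need 10ⁿ ≥ 199 ÷ 0.2625 = 15920/21.
10² = 100 falls short of 15920/21 but 10³ = 1000 reaches it, so n = 3.

3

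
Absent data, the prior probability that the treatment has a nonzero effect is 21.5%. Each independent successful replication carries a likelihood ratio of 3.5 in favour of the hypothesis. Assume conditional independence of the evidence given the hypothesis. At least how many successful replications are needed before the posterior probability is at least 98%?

5

Prior odds: 0.215 ÷ 0.785 = 43/157.
Likelihood ratio per successful replication = 3.5.
Target posterior odds = 0.98/0.02 = 49.
Require 3.5ⁿ ≥ 49 ÷ (43/157) = 7693/43.
3.5⁴ = 150.0625 falls short of 7693/43 but 3.5⁵ = 525.21875 reaches it, so n = 5.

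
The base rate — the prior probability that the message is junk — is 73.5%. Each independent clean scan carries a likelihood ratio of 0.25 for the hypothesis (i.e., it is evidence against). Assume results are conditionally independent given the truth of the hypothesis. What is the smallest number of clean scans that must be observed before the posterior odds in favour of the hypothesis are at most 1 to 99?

5

Prior odds: 0.735 ÷ 0.265 = 147/53.
Likelihood ratio per clean scan = 0.25.
Target odds = 1/99.
Require 0.25ⁿ ≤ 1/99 ÷ (147/53) = 53/14553.
0.25⁴ = 0.00390625 is still above 53/14553 but 0.25⁵ = 1/1024 is at or below it, so n = 5.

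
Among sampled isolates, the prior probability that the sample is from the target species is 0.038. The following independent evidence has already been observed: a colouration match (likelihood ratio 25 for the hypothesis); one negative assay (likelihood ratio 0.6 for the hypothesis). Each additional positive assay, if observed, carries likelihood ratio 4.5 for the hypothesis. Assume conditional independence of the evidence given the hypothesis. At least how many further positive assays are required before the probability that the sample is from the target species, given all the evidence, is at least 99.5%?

Prior odds = 0.038/0.962 = 19/481.
Combined Bayes factor of the evidence already in hand = 25 × 0.6 = 15.
Odds after that evidence = (19/481) × 15 = 285/481.
Target odds = 0.995/0.005 = 199.
Need 4.5ⁿ ≥ 199 ÷ (285/481) = 95719/285.
4.5³ = 91.125 falls short of 95719/285 but 4.5⁴ = 410.0625 reaches it, so n = 4.

4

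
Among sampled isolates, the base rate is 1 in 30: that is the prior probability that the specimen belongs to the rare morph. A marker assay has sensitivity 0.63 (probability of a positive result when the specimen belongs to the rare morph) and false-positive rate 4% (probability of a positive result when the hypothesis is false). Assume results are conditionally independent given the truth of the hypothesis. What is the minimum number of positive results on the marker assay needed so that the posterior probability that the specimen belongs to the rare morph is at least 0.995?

Prior odds = (1/30)/(29/30) = 1/29.
Likelihood ratio of a positive result = 0.63/0.04 = 15.75.
Target posterior odds = 0.995/0.005 = 199.
Need (1/29) × 15.75ⁿ ≥ 199, i.e. 15.75ⁿ ≥ 5771.
15.75³ = 3906.984375 falls short of 5771 but 15.75⁴ = 15752961/256 reaches it, so n = 4.

4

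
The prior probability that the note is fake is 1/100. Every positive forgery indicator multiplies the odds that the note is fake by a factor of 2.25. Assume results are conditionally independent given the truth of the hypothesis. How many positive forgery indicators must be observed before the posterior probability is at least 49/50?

11

Prior odds: 0.01 ÷ 0.99 = 1/99.
Likelihood ratio per positive forgery indicator = 2.25.
Target posterior odds = 0.98/0.02 = 49.
Need (1/99) × 2.25ⁿ ≥ 49, i.e. 2.25ⁿ ≥ 4851.
2.25¹⁰ ≈3325.26 falls short of 4851 but 2.25¹¹ ≈7481.83 reaches it, so n = 11.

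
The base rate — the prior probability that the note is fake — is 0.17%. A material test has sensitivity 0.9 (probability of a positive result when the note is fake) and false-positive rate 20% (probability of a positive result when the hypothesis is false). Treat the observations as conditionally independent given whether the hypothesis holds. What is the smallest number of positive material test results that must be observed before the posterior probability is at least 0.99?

Prior odds: 0.0017 ÷ 0.9983 = 17/9983.
Likelihood ratio of a positive result = 0.9/0.2 = 4.5.
Target odds: 0.99 ÷ 0.01 = 99.
Require 4.5ⁿ ≥ 99 ÷ (17/9983) = 988317/17.
4.5⁷ = 4782969/128 falls short of 988317/17 but 4.5⁸ = 43046721/256 reaches it, so n = 8.

8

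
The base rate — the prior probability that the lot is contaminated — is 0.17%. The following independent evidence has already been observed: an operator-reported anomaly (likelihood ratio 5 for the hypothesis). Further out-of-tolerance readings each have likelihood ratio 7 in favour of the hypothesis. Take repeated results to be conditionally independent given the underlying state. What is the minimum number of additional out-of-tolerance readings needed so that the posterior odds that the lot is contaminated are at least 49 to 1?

Prior odds = 0.0017/0.9983 = 17/9983.
Bayes factor of the evidence already in hand = 5.
Odds after that evidence = (17/9983) × 5 = 85/9983.
Target odds = 49.
Need 7ⁿ ≥ 49 ÷ (85/9983) = 489167/85.
7⁴ = 2401 falls short of 489167/85 but 7⁵ = 16807 reaches it, so n = 5.

5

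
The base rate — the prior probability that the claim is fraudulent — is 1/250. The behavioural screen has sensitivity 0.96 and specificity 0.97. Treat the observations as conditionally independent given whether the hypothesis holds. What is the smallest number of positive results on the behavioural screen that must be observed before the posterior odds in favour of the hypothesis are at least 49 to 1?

3

Prior odds: 0.004 ÷ 0.996 = 1/249.
False-positive rate = 1 − 0.97 = 0.03; likelihood ratio of a positive = 0.96/0.03 = 32.
Target odds = 49.
Require 32ⁿ ≥ 49 ÷ (1/249) = 12201.
32² = 1024 falls short of 12201 but 32³ = 32768 reaches it, so n = 3.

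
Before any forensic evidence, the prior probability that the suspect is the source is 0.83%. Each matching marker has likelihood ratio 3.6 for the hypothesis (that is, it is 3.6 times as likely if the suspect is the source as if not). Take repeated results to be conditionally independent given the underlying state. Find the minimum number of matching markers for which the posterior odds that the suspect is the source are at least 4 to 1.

5

Prior odds: 0.0083 ÷ 0.9917 = 83/9917.
Likelihood ratio per matching marker = 3.6.
Target odds = 4.
Require 3.6ⁿ ≥ 4 ÷ (83/9917) = 39668/83.
3.6⁴ = 167.9616 falls short of 39668/83 but 3.6⁵ = 604.66176 reaches it, so n = 5.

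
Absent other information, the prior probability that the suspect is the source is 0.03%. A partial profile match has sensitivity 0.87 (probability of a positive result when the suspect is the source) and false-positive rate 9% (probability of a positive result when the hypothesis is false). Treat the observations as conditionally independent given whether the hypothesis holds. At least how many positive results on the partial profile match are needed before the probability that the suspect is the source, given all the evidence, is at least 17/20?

5

Prior odds: 0.0003 ÷ 0.9997 = 3/9997.
Likelihood ratio of a positive result = 0.87/0.09 = 29/3.
Target odds: 0.85 ÷ 0.15 = 17/3.
Need (3/9997) × (29/3)ⁿ ≥ 17/3, i.e. (29/3)ⁿ ≥ 169949/9.
(29/3)⁴ = 707281/81 falls short of 169949/9 but (29/3)⁵ = 20511149/243 reaches it, so n = 5.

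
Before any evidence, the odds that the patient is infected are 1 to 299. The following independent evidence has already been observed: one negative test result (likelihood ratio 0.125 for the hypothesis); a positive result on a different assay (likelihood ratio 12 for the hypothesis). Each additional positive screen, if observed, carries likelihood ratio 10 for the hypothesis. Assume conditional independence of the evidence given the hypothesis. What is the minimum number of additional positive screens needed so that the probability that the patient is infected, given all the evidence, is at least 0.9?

4

Prior odds = 1/299.
Combined Bayes factor of the evidence already in hand = 0.125 × 12 = 1.5.
Odds after that evidence = (1/299) × 1.5 = 3/598.
Target odds = 0.9/0.1 = 9.
Need 10ⁿ ≥ 9 ÷ (3/598) = 1794.
10³ = 1000 falls short of 1794 but 10⁴ = 10000 reaches it, so n = 4.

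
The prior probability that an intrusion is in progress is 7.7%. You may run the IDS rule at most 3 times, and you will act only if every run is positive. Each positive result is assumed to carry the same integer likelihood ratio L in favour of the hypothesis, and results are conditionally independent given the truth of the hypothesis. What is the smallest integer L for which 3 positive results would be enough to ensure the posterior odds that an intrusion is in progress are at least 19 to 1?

Prior odds = 0.077/0.923 = 77/923.
Target odds = 19.
Need L³ ≥ 19 ÷ (77/923) = 17537/77.
6³ = 216 < 17537/77 ≤ 343 = 7³, so L = 7.

7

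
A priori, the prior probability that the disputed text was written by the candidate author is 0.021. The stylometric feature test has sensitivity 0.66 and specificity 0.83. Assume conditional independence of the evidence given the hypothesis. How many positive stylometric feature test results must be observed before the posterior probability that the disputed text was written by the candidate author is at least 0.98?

6

Prior odds: 0.021 ÷ 0.979 = 21/979.
False-positive rate = 1 − 0.83 = 0.17; likelihood ratio of a positive = 0.66/0.17 = 66/17.
Target posterior odds = 0.98/0.02 = 49.
Require (66/17)ⁿ ≥ 49 ÷ (21/979) = 6853/3.
(66/17)⁵ ≈882.013 falls short of 6853/3 but (66/17)⁶ ≈3424.29 reaches it, so n = 6.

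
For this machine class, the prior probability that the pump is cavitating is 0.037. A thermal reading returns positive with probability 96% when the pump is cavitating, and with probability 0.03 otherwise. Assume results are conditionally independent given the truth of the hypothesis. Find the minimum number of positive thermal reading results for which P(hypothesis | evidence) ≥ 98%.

3

Prior odds: 0.037 ÷ 0.963 = 37/963.
Likelihood ratio of a positive result = 0.96/0.03 = 32.
Target posterior odds = 0.98/0.02 = 49.
Need (37/963) × 32ⁿ ≥ 49, i.e. 32ⁿ ≥ 47187/37.
32² = 1024 falls short of 47187/37 but 32³ = 32768 reaches it, so n = 3.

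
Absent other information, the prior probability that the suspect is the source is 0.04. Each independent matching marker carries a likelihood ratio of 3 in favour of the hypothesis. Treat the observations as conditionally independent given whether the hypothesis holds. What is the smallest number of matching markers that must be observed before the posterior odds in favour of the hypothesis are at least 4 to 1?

Prior odds: 0.04 ÷ 0.96 = 1/24.
Likelihood ratio per matching marker = 3.
Target odds = 4.
Require 3ⁿ ≥ 4 ÷ (1/24) = 96.
3⁴ = 81 falls short of 96 but 3⁵ = 243 reaches it, so n = 5.

5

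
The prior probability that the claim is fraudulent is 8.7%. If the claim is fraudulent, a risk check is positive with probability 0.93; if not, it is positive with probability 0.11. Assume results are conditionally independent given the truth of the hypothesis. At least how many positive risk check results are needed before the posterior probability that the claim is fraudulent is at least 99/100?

4

Prior odds: 0.087 ÷ 0.913 = 87/913.
Likelihood ratio of a positive = 0.93/0.11 = 93/11.
Target odds: 0.99 ÷ 0.01 = 99.
Require (93/11)ⁿ ≥ 99 ÷ (87/913) = 30129/29.
(93/11)³ = 804357/1331 falls short of 30129/29 but (93/11)⁴ = 74805201/14641 reaches it, so n = 4.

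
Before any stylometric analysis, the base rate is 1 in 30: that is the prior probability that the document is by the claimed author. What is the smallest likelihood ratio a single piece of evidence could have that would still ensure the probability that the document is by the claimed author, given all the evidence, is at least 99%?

2871

Prior odds = (1/30)/(29/30) = 1/29.
Target odds = 0.99/0.01 = 99.
Required Bayes factor = 99 ÷ (1/29) = 2871.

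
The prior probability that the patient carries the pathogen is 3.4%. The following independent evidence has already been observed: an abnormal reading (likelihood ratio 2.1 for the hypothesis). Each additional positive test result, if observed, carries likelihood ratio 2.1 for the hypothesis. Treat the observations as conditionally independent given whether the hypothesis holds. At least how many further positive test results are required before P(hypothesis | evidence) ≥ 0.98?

9

Prior odds = 0.034/0.966 = 17/483.
Bayes factor of the evidence already in hand = 2.1.
Odds after that evidence = (17/483) × 2.1 = 17/230.
Target odds = 0.98/0.02 = 49.
Need 2.1ⁿ ≥ 49 ÷ (17/230) = 11270/17.
2.1⁸ ≈378.229 falls short of 11270/17 but 2.1⁹ ≈794.28 reaches it, so n = 9.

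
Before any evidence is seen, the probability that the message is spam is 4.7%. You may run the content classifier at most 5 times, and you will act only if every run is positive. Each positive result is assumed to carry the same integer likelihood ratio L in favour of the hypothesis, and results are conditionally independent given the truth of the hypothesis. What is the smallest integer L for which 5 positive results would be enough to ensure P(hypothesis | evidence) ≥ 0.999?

8

Prior odds = 0.047/0.953 = 47/953.
Target odds = 0.999/0.001 = 999.
Need L⁵ ≥ 999 ÷ (47/953) = 952047/47.
7⁵ = 16807 < 952047/47 ≤ 32768 = 8⁵, so L = 8.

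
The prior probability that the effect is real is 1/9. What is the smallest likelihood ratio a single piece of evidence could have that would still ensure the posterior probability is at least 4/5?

32

Prior odds = (1/9)/(8/9) = 0.125.
Target odds = 0.8/0.2 = 4.
Required Bayes factor = 4 ÷ 0.125 = 32.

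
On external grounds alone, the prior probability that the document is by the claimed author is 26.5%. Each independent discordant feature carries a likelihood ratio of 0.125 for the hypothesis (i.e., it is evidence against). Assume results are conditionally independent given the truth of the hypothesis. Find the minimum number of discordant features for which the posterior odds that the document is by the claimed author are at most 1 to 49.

2

Prior odds: 0.265 ÷ 0.735 = 53/147.
Likelihood ratio per discordant feature = 0.125.
Target odds = 1/49.
Need (53/147) × 0.125ⁿ ≤ 1/49, i.e. 0.125ⁿ ≤ 3/53.
0.125¹ = 0.125 is still above 3/53 but 0.125² = 0.015625 is at or below it, so n = 2.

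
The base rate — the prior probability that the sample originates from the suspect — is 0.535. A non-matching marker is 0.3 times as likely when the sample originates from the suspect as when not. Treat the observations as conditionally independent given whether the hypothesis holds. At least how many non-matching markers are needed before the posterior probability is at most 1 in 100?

Prior odds = 0.535/0.465 = 107/93.
Likelihood ratio per non-matching marker = 0.3.
Target odds: 0.01 ÷ 0.99 = 1/99.
Require 0.3ⁿ ≤ 1/99 ÷ (107/93) = 31/3531.
0.3³ = 0.027 is still above 31/3531 but 0.3⁴ = 0.0081 is at or below it, so n = 4.

4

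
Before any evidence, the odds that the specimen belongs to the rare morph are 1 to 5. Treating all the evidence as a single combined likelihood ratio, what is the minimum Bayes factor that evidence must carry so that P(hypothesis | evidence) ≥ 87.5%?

35

Prior odds = 0.2.
Target odds = 0.875/0.125 = 7.
Required Bayes factor = 7 ÷ 0.2 = 35.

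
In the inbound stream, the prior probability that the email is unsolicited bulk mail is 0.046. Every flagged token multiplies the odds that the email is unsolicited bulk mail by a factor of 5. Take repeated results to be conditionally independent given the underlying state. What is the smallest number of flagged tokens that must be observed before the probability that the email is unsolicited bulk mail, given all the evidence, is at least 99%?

5

Prior odds: 0.046 ÷ 0.954 = 23/477.
Likelihood ratio per flagged token = 5.
Target posterior odds = 0.99/0.01 = 99.
Require 5ⁿ ≥ 99 ÷ (23/477) = 47223/23.
5⁴ = 625 falls short of 47223/23 but 5⁵ = 3125 reaches it, so n = 5.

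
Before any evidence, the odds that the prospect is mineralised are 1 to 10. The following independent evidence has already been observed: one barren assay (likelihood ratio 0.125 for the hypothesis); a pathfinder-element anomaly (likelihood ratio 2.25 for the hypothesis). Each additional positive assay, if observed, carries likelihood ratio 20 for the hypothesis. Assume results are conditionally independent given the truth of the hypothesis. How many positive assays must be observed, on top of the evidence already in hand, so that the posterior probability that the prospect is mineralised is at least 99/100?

Prior odds = 0.1.
Combined Bayes factor of the evidence already in hand = 0.125 × 2.25 = 0.28125.
Odds after that evidence = 0.1 × 0.28125 = 0.028125.
Target odds = 0.99/0.01 = 99.
Need 20ⁿ ≥ 99 ÷ 0.028125 = 3520.
20² = 400 falls short of 3520 but 20³ = 8000 reaches it, so n = 3.

3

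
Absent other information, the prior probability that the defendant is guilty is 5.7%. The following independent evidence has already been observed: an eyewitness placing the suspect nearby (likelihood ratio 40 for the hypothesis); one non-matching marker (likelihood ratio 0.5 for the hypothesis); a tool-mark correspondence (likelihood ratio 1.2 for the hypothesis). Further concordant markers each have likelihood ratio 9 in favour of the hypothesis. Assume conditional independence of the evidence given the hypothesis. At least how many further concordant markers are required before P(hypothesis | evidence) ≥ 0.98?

2

Prior odds = 0.057/0.943 = 57/943.
Combined Bayes factor of the evidence already in hand = 40 × 0.5 × 1.2 = 24.
Odds after that evidence = (57/943) × 24 = 1368/943.
Target odds = 0.98/0.02 = 49.
Need 9ⁿ ≥ 49 ÷ (1368/943) = 46207/1368.
9¹ = 9 falls short of 46207/1368 but 9² = 81 reaches it, so n = 2.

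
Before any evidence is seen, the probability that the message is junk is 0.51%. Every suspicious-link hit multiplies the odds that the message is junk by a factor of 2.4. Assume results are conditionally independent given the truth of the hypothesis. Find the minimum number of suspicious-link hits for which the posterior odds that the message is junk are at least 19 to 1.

Prior odds: 0.0051 ÷ 0.9949 = 51/9949.
Likelihood ratio per suspicious-link hit = 2.4.
Target odds = 19.
Need (51/9949) × 2.4ⁿ ≥ 19, i.e. 2.4ⁿ ≥ 189031/51.
2.4⁹ ≈2641.81 falls short of 189031/51 but 2.4¹⁰ ≈6340.34 reaches it, so n = 10.

10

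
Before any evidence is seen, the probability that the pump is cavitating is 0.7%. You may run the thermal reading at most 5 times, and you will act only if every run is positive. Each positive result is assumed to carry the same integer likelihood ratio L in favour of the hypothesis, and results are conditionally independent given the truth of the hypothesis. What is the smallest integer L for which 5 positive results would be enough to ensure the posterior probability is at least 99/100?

7

Prior odds = 0.007/0.993 = 7/993.
Target odds = 0.99/0.01 = 99.
Need L⁵ ≥ 99 ÷ (7/993) = 98307/7.
6⁵ = 7776 < 98307/7 ≤ 16807 = 7⁵, so L = 7.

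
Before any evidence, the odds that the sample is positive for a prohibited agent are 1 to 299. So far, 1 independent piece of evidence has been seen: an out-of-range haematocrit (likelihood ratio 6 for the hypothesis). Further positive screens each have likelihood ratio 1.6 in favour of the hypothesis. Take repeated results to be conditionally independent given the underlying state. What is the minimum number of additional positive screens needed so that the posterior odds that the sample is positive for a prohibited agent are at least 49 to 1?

Prior odds = 1/299.
Bayes factor of the evidence already in hand = 6.
Odds after that evidence = (1/299) × 6 = 6/299.
Target odds = 49.
Need 1.6ⁿ ≥ 49 ÷ (6/299) = 14651/6.
1.6¹⁶ ≈1844.67 falls short of 14651/6 but 1.6¹⁷ ≈2951.48 reaches it, so n = 17.

17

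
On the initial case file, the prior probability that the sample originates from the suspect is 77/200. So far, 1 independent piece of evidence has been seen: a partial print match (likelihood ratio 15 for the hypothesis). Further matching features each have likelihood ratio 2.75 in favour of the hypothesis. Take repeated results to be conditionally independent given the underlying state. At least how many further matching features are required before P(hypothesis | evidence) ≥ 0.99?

Prior odds = 0.385/0.615 = 77/123.
Bayes factor of the evidence already in hand = 15.
Odds after that evidence = (77/123) × 15 = 385/41.
Target odds = 0.99/0.01 = 99.
Need 2.75ⁿ ≥ 99 ÷ (385/41) = 369/35.
2.75² = 7.5625 falls short of 369/35 but 2.75³ = 20.796875 reaches it, so n = 3.

3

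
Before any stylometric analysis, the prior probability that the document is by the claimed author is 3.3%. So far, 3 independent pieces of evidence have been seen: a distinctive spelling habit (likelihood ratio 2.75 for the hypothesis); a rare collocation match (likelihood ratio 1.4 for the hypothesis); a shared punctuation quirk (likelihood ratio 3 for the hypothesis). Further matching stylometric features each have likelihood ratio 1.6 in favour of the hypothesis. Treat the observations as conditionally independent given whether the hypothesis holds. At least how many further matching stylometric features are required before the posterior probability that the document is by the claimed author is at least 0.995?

Prior odds = 0.033/0.967 = 33/967.
Combined Bayes factor of the evidence already in hand = 2.75 × 1.4 × 3 = 11.55.
Odds after that evidence = (33/967) × 11.55 = 7623/19340.
Target odds = 0.995/0.005 = 199.
Need 1.6ⁿ ≥ 199 ÷ (7623/19340) = 3848660/7623.
1.6¹³ ≈450.36 falls short of 3848660/7623 but 1.6¹⁴ ≈720.576 reaches it, so n = 14.

14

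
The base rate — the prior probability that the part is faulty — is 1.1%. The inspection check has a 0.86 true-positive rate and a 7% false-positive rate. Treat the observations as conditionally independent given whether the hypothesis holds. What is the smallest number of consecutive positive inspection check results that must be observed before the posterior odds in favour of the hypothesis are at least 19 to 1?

Prior odds: 0.011 ÷ 0.989 = 11/989.
Likelihood ratio of a positive result = 0.86/0.07 = 86/7.
Target odds = 19.
Require (86/7)ⁿ ≥ 19 ÷ (11/989) = 18791/11.
(86/7)² = 7396/49 falls short of 18791/11 but (86/7)³ = 636056/343 reaches it, so n = 3.

3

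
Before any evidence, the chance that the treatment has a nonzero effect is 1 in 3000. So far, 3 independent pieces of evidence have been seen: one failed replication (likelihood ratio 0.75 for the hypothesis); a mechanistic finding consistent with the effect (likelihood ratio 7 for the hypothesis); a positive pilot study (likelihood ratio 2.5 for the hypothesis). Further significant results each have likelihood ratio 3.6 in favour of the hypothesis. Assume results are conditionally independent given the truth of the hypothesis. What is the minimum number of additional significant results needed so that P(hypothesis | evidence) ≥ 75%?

6

Prior odds = (1/3000)/(2999/3000) = 1/2999.
Combined Bayes factor of the evidence already in hand = 0.75 × 7 × 2.5 = 13.125.
Odds after that evidence = (1/2999) × 13.125 = 105/23992.
Target odds = 0.75/0.25 = 3.
Need 3.6ⁿ ≥ 3 ÷ (105/23992) = 23992/35.
3.6⁵ = 604.66176 falls short of 23992/35 but 3.6⁶ = 34012224/15625 reaches it, so n = 6.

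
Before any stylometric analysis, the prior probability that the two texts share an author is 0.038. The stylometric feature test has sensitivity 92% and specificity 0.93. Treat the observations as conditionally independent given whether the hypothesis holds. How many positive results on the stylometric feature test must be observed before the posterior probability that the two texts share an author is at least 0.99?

4

Prior odds = 0.038/0.962 = 19/481.
False-positive rate = 1 − 0.93 = 0.07; likelihood ratio of a positive = 0.92/0.07 = 92/7.
Target odds: 0.99 ÷ 0.01 = 99.
Need (19/481) × (92/7)ⁿ ≥ 99, i.e. (92/7)ⁿ ≥ 47619/19.
(92/7)³ = 778688/343 falls short of 47619/19 but (92/7)⁴ = 71639296/2401 reaches it, so n = 4.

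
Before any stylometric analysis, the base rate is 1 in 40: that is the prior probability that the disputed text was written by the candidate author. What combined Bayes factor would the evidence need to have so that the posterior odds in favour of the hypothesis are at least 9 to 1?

Prior odds = 0.025/0.975 = 1/39.
Target odds = 9.
Required Bayes factor = 9 ÷ (1/39) = 351.

351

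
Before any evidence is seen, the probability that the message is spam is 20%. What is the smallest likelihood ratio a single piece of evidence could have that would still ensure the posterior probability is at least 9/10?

Prior odds = 0.2/0.8 = 0.25.
Target odds = 0.9/0.1 = 9.
Required Bayes factor = 9 ÷ 0.25 = 36.

36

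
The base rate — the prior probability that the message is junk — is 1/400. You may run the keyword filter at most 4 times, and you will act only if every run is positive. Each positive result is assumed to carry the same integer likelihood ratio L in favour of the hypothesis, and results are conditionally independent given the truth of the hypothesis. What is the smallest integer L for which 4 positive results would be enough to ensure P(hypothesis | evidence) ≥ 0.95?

Prior odds = 0.0025/0.9975 = 1/399.
Target odds = 0.95/0.05 = 19.
Need L⁴ ≥ 19 ÷ (1/399) = 7581.
9⁴ = 6561 < 7581 ≤ 10000 = 10⁴, so L = 10.

10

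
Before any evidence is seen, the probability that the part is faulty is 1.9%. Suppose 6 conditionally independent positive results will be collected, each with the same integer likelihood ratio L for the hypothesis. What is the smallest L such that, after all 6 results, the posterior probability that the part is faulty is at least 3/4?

3

Prior odds = 0.019/0.981 = 19/981.
Target odds = 0.75/0.25 = 3.
Need L⁶ ≥ 3 ÷ (19/981) = 2943/19.
2⁶ = 64 < 2943/19 ≤ 729 = 3⁶, so L = 3.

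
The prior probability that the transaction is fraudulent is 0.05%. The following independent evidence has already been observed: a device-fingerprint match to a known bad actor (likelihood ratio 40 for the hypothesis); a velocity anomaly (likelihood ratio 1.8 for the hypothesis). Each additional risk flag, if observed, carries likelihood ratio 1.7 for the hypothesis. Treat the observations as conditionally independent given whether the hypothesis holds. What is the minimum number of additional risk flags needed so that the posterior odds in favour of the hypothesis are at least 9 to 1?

11

Prior odds = 0.0005/0.9995 = 1/1999.
Combined Bayes factor of the evidence already in hand = 40 × 1.8 = 72.
Odds after that evidence = (1/1999) × 72 = 72/1999.
Target odds = 9.
Need 1.7ⁿ ≥ 9 ÷ (72/1999) = 249.875.
1.7¹⁰ ≈201.599 falls short of 249.875 but 1.7¹¹ ≈342.719 reaches it, so n = 11.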